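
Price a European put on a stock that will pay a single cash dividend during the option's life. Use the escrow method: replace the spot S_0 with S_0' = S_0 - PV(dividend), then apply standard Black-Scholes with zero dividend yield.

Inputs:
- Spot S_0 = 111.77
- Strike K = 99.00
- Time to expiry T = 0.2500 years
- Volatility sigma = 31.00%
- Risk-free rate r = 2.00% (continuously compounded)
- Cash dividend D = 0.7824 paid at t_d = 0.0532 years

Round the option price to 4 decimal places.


PV(D) = D * exp(-r * t_d) = 0.7824 * 0.99893657 = 0.78156797
S_0' = S_0 - PV(D) = 111.7700 - 0.78156797 = 110.98843203
d1 = (ln(S_0'/K) + (r + sigma^2/2)*T) / (sigma*sqrt(T)) = 0.84721697
d2 = d1 - sigma*sqrt(T) = 0.69221697
exp(-rT) = 0.99501248
N(-d1) = 0.19843710; N(-d2) = 0.24440054
P = K * exp(-rT) * N(-d2) - S_0' * N(-d1) = 99.0000 * 0.99501248 * 0.24440054 - 110.98843203 * 0.19843710 = 2.0508

Answer: Price = 2.0508


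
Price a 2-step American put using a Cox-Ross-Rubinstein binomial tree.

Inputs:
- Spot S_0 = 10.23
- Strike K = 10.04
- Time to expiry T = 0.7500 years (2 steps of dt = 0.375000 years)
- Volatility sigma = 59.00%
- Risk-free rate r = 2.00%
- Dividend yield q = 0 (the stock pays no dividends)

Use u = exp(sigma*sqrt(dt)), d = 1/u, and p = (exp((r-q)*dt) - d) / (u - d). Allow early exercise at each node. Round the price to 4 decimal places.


Answer: Price = V(0,0) = 1.6764

Derivation:
dt = T/N = 0.375000
u = exp(sigma*sqrt(dt)) = 1.435194; d = 1/u = 0.696770
p = (exp((r-q)*dt) - d) / (u - d) = 0.420840
Discount per step: exp(-r*dt) = 0.992528
Stock lattice S(k, i) with i counting down-moves:
  k=0: S(0,0) = 10.2300
  k=1: S(1,0) = 14.6820; S(1,1) = 7.1280
  k=2: S(2,0) = 21.0716; S(2,1) = 10.2300; S(2,2) = 4.9665
Terminal payoffs V(N, i) = max(K - S_T, 0):
  V(2,0) = 0.000000; V(2,1) = 0.000000; V(2,2) = 5.073452
Backward induction: V(k, i) = exp(-r*dt) * [p * V(k+1, i) + (1-p) * V(k+1, i+1)]; then take max(V_cont, immediate exercise) for American.
  V(1,0) = exp(-r*dt) * [p*0.000000 + (1-p)*0.000000] = 0.000000; exercise = 0.000000; V(1,0) = max -> 0.000000
  V(1,1) = exp(-r*dt) * [p*0.000000 + (1-p)*5.073452] = 2.916385; exercise = 2.912042; V(1,1) = max -> 2.916385
  V(0,0) = exp(-r*dt) * [p*0.000000 + (1-p)*2.916385] = 1.676434; exercise = 0.000000; V(0,0) = max -> 1.676434


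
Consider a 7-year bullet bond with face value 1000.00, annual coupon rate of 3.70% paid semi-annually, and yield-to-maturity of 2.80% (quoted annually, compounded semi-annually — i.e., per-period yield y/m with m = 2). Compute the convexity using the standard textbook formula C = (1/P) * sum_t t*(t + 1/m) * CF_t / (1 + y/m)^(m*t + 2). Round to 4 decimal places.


Coupon per period c = face * coupon_rate / m = 18.500000
Periods per year m = 2; per-period yield y/m = 0.014000
Number of cashflows N = 14
Cashflows (t years, CF_t, discount factor 1/(1+y/m)^(m*t), PV):
  t = 0.5000: CF_t = 18.500000, DF = 0.986193, PV = 18.244576
  t = 1.0000: CF_t = 18.500000, DF = 0.972577, PV = 17.992678
  t = 1.5000: CF_t = 18.500000, DF = 0.959149, PV = 17.744259
  t = 2.0000: CF_t = 18.500000, DF = 0.945906, PV = 17.499269
  t = 2.5000: CF_t = 18.500000, DF = 0.932847, PV = 17.257662
  t = 3.0000: CF_t = 18.500000, DF = 0.919967, PV = 17.019390
  t = 3.5000: CF_t = 18.500000, DF = 0.907265, PV = 16.784409
  t = 4.0000: CF_t = 18.500000, DF = 0.894739, PV = 16.552671
  t = 4.5000: CF_t = 18.500000, DF = 0.882386, PV = 16.324133
  t = 5.0000: CF_t = 18.500000, DF = 0.870203, PV = 16.098751
  t = 5.5000: CF_t = 18.500000, DF = 0.858188, PV = 15.876480
  t = 6.0000: CF_t = 18.500000, DF = 0.846339, PV = 15.657278
  t = 6.5000: CF_t = 18.500000, DF = 0.834654, PV = 15.441103
  t = 7.0000: CF_t = 1018.500000, DF = 0.823130, PV = 838.358290
Price P = sum_t PV_t = 1056.850950
Convexity numerator sum_t t*(t + 1/m) * CF_t / (1+y/m)^(m*t + 2):
  t = 0.5000: term = 8.872129
  t = 1.0000: term = 26.248904
  t = 1.5000: term = 51.772985
  t = 2.0000: term = 85.096952
  t = 2.5000: term = 125.883064
  t = 3.0000: term = 173.803048
  t = 3.5000: term = 228.537867
  t = 4.0000: term = 289.777515
  t = 4.5000: term = 357.220802
  t = 5.0000: term = 430.575151
  t = 5.5000: term = 509.556391
  t = 6.0000: term = 593.888568
  t = 6.5000: term = 683.303744
  t = 7.0000: term = 42806.828899
Convexity = (1/P) * sum = 46371.366019 / 1056.850950 = 43.876921

Answer: Convexity = 43.8769


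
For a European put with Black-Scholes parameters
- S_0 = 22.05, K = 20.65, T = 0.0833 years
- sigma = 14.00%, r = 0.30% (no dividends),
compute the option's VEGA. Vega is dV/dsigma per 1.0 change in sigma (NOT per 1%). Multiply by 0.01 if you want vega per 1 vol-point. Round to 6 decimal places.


d1 = 1.6498243973; d2 = 1.6094179621
phi(d1) = 0.1022945580; exp(-qT) = 1.0000000000; exp(-rT) = 0.9997501312
Vega = S * exp(-qT) * phi(d1) * sqrt(T) = 22.0500 * 1.0000000000 * 0.1022945580 * 0.2886173938 = 0.651004

Answer: Vega = 0.651004


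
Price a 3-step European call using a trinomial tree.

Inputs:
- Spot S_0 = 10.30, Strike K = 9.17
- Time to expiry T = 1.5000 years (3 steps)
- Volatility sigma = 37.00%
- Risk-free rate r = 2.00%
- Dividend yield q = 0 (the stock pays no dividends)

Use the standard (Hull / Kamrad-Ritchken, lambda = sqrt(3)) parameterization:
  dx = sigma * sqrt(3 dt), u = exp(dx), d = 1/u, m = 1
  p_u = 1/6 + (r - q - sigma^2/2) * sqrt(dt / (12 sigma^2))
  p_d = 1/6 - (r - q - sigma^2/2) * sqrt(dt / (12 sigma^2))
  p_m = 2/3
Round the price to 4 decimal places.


dt = T/N = 0.500000; dx = sigma*sqrt(3*dt) = 0.453156
u = exp(dx) = 1.573269; d = 1/u = 0.635619
p_u = 0.139937, p_m = 0.666667, p_d = 0.193396
Discount per step: exp(-r*dt) = 0.990050
Stock lattice S(k, j) with j the centered position index:
  k=0: S(0,+0) = 10.3000
  k=1: S(1,-1) = 6.5469; S(1,+0) = 10.3000; S(1,+1) = 16.2047
  k=2: S(2,-2) = 4.1613; S(2,-1) = 6.5469; S(2,+0) = 10.3000; S(2,+1) = 16.2047; S(2,+2) = 25.4943
  k=3: S(3,-3) = 2.6450; S(3,-2) = 4.1613; S(3,-1) = 6.5469; S(3,+0) = 10.3000; S(3,+1) = 16.2047; S(3,+2) = 25.4943; S(3,+3) = 40.1094
Terminal payoffs V(N, j) = max(S_T - K, 0):
  V(3,-3) = 0.000000; V(3,-2) = 0.000000; V(3,-1) = 0.000000; V(3,+0) = 1.130000; V(3,+1) = 7.034670; V(3,+2) = 16.324305; V(3,+3) = 30.939399
Backward induction: V(k, j) = exp(-r*dt) * [p_u * V(k+1, j+1) + p_m * V(k+1, j) + p_d * V(k+1, j-1)]
  V(2,-2) = exp(-r*dt) * [p_u*0.000000 + p_m*0.000000 + p_d*0.000000] = 0.000000
  V(2,-1) = exp(-r*dt) * [p_u*1.130000 + p_m*0.000000 + p_d*0.000000] = 0.156556
  V(2,+0) = exp(-r*dt) * [p_u*7.034670 + p_m*1.130000 + p_d*0.000000] = 1.720456
  V(2,+1) = exp(-r*dt) * [p_u*16.324305 + p_m*7.034670 + p_d*1.130000] = 7.121131
  V(2,+2) = exp(-r*dt) * [p_u*30.939399 + p_m*16.324305 + p_d*7.034670] = 16.408023
  V(1,-1) = exp(-r*dt) * [p_u*1.720456 + p_m*0.156556 + p_d*0.000000] = 0.341693
  V(1,+0) = exp(-r*dt) * [p_u*7.121131 + p_m*1.720456 + p_d*0.156556] = 2.152132
  V(1,+1) = exp(-r*dt) * [p_u*16.408023 + p_m*7.121131 + p_d*1.720456] = 7.302851
  V(0,+0) = exp(-r*dt) * [p_u*7.302851 + p_m*2.152132 + p_d*0.341693] = 2.497677

Answer: Price = V(0,0) = 2.4977


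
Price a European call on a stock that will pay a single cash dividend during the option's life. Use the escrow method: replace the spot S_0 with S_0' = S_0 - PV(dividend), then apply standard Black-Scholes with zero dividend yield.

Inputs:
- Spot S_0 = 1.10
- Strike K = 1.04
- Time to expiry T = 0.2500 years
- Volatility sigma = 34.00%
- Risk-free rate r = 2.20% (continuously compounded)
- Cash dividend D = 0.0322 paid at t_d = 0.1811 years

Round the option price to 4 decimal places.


Answer: Price = 0.0893

Derivation:
PV(D) = D * exp(-r * t_d) = 0.0322 * 0.99602373 = 0.03207196
S_0' = S_0 - PV(D) = 1.1000 - 0.03207196 = 1.06792804
d1 = (ln(S_0'/K) + (r + sigma^2/2)*T) / (sigma*sqrt(T)) = 0.27323319
d2 = d1 - sigma*sqrt(T) = 0.10323319
exp(-rT) = 0.99451510
N(d1) = 0.60766302; N(d2) = 0.54111105
C = S_0' * N(d1) - K * exp(-rT) * N(d2) = 1.06792804 * 0.60766302 - 1.0400 * 0.99451510 * 0.54111105 = 0.0893


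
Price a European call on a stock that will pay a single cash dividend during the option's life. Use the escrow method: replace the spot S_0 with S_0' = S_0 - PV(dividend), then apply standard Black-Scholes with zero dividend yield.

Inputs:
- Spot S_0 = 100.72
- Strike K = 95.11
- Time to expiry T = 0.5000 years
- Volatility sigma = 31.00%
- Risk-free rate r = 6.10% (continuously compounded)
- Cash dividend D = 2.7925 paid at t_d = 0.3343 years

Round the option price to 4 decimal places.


PV(D) = D * exp(-r * t_d) = 2.7925 * 0.97981422 = 2.73613120
S_0' = S_0 - PV(D) = 100.7200 - 2.73613120 = 97.98386880
d1 = (ln(S_0'/K) + (r + sigma^2/2)*T) / (sigma*sqrt(T)) = 0.38454631
d2 = d1 - sigma*sqrt(T) = 0.16534321
exp(-rT) = 0.96996043
N(d1) = 0.64971321; N(d2) = 0.56566307
C = S_0' * N(d1) - K * exp(-rT) * N(d2) = 97.98386880 * 0.64971321 - 95.1100 * 0.96996043 * 0.56566307 = 11.4773

Answer: Price = 11.4773


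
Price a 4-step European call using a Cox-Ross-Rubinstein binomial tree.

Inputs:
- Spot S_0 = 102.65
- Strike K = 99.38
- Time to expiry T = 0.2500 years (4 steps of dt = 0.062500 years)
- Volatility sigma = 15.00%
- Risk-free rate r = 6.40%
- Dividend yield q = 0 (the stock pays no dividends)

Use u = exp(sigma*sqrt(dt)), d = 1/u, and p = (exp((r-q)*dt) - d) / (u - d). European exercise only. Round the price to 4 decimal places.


Answer: Price = V(0,0) = 6.1583

Derivation:
dt = T/N = 0.062500
u = exp(sigma*sqrt(dt)) = 1.038212; d = 1/u = 0.963194
p = (exp((r-q)*dt) - d) / (u - d) = 0.544054
Discount per step: exp(-r*dt) = 0.996008
Stock lattice S(k, i) with i counting down-moves:
  k=0: S(0,0) = 102.6500
  k=1: S(1,0) = 106.5725; S(1,1) = 98.8719
  k=2: S(2,0) = 110.6448; S(2,1) = 102.6500; S(2,2) = 95.2329
  k=3: S(3,0) = 114.8728; S(3,1) = 106.5725; S(3,2) = 98.8719; S(3,3) = 91.7278
  k=4: S(4,0) = 119.2623; S(4,1) = 110.6448; S(4,2) = 102.6500; S(4,3) = 95.2329; S(4,4) = 88.3517
Terminal payoffs V(N, i) = max(S_T - K, 0):
  V(4,0) = 19.882285; V(4,1) = 11.264808; V(4,2) = 3.270000; V(4,3) = 0.000000; V(4,4) = 0.000000
Backward induction: V(k, i) = exp(-r*dt) * [p * V(k+1, i) + (1-p) * V(k+1, i+1)].
  V(3,0) = exp(-r*dt) * [p*19.882285 + (1-p)*11.264808] = 15.889493
  V(3,1) = exp(-r*dt) * [p*11.264808 + (1-p)*3.270000] = 7.589188
  V(3,2) = exp(-r*dt) * [p*3.270000 + (1-p)*0.000000] = 1.771954
  V(3,3) = exp(-r*dt) * [p*0.000000 + (1-p)*0.000000] = 0.000000
  V(2,0) = exp(-r*dt) * [p*15.889493 + (1-p)*7.589188] = 12.056676
  V(2,1) = exp(-r*dt) * [p*7.589188 + (1-p)*1.771954] = 4.917133
  V(2,2) = exp(-r*dt) * [p*1.771954 + (1-p)*0.000000] = 0.960190
  V(1,0) = exp(-r*dt) * [p*12.056676 + (1-p)*4.917133] = 8.766293
  V(1,1) = exp(-r*dt) * [p*4.917133 + (1-p)*0.960190] = 3.100553
  V(0,0) = exp(-r*dt) * [p*8.766293 + (1-p)*3.100553] = 6.158337


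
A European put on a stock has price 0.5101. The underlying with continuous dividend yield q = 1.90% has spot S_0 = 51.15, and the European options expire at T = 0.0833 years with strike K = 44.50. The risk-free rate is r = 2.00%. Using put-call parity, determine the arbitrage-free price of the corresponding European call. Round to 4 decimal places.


Put-call parity: C - P = S_0 * exp(-qT) - K * exp(-rT).
S_0 * exp(-qT) = 51.1500 * 0.99841855 = 51.06910893
K * exp(-rT) = 44.5000 * 0.99833539 = 44.42592472
C = P + S*exp(-qT) - K*exp(-rT)
C = 0.5101 + 51.06910893 - 44.42592472 = 7.1533

Answer: Call price = 7.1533


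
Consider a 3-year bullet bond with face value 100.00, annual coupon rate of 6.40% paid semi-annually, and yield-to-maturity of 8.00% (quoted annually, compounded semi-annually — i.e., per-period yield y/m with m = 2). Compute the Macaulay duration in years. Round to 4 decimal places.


Answer: Macaulay duration = 2.7711 years

Derivation:
Coupon per period c = face * coupon_rate / m = 3.200000
Periods per year m = 2; per-period yield y/m = 0.040000
Number of cashflows N = 6
Cashflows (t years, CF_t, discount factor 1/(1+y/m)^(m*t), PV):
  t = 0.5000: CF_t = 3.200000, DF = 0.961538, PV = 3.076923
  t = 1.0000: CF_t = 3.200000, DF = 0.924556, PV = 2.958580
  t = 1.5000: CF_t = 3.200000, DF = 0.888996, PV = 2.844788
  t = 2.0000: CF_t = 3.200000, DF = 0.854804, PV = 2.735373
  t = 2.5000: CF_t = 3.200000, DF = 0.821927, PV = 2.630167
  t = 3.0000: CF_t = 103.200000, DF = 0.790315, PV = 81.560459
Price P = sum_t PV_t = 95.806291
Macaulay numerator sum_t t * PV_t:
  t * PV_t at t = 0.5000: 1.538462
  t * PV_t at t = 1.0000: 2.958580
  t * PV_t at t = 1.5000: 4.267183
  t * PV_t at t = 2.0000: 5.470747
  t * PV_t at t = 2.5000: 6.575417
  t * PV_t at t = 3.0000: 244.681377
Macaulay duration D = (sum_t t * PV_t) / P = 265.491765 / 95.806291 = 2.771131


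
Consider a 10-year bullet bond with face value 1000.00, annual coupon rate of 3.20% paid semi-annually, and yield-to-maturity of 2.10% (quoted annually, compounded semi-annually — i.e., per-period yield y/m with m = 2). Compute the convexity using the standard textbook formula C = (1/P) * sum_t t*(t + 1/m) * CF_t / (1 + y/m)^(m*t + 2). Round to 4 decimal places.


Answer: Convexity = 85.3159

Derivation:
Coupon per period c = face * coupon_rate / m = 16.000000
Periods per year m = 2; per-period yield y/m = 0.010500
Number of cashflows N = 20
Cashflows (t years, CF_t, discount factor 1/(1+y/m)^(m*t), PV):
  t = 0.5000: CF_t = 16.000000, DF = 0.989609, PV = 15.833746
  t = 1.0000: CF_t = 16.000000, DF = 0.979326, PV = 15.669219
  t = 1.5000: CF_t = 16.000000, DF = 0.969150, PV = 15.506402
  t = 2.0000: CF_t = 16.000000, DF = 0.959080, PV = 15.345276
  t = 2.5000: CF_t = 16.000000, DF = 0.949114, PV = 15.185825
  t = 3.0000: CF_t = 16.000000, DF = 0.939252, PV = 15.028031
  t = 3.5000: CF_t = 16.000000, DF = 0.929492, PV = 14.871876
  t = 4.0000: CF_t = 16.000000, DF = 0.919834, PV = 14.717344
  t = 4.5000: CF_t = 16.000000, DF = 0.910276, PV = 14.564418
  t = 5.0000: CF_t = 16.000000, DF = 0.900818, PV = 14.413080
  t = 5.5000: CF_t = 16.000000, DF = 0.891457, PV = 14.263315
  t = 6.0000: CF_t = 16.000000, DF = 0.882194, PV = 14.115107
  t = 6.5000: CF_t = 16.000000, DF = 0.873027, PV = 13.968438
  t = 7.0000: CF_t = 16.000000, DF = 0.863956, PV = 13.823294
  t = 7.5000: CF_t = 16.000000, DF = 0.854979, PV = 13.679657
  t = 8.0000: CF_t = 16.000000, DF = 0.846095, PV = 13.537513
  t = 8.5000: CF_t = 16.000000, DF = 0.837303, PV = 13.396846
  t = 9.0000: CF_t = 16.000000, DF = 0.828603, PV = 13.257641
  t = 9.5000: CF_t = 16.000000, DF = 0.819993, PV = 13.119882
  t = 10.0000: CF_t = 1016.000000, DF = 0.811472, PV = 824.455749
Price P = sum_t PV_t = 1098.752660
Convexity numerator sum_t t*(t + 1/m) * CF_t / (1+y/m)^(m*t + 2):
  t = 0.5000: term = 7.753201
  t = 1.0000: term = 23.017914
  t = 1.5000: term = 45.557475
  t = 2.0000: term = 75.140154
  t = 2.5000: term = 111.539071
  t = 3.0000: term = 154.532112
  t = 3.5000: term = 203.901846
  t = 4.0000: term = 259.435444
  t = 4.5000: term = 320.924597
  t = 5.0000: term = 388.165437
  t = 5.5000: term = 460.958460
  t = 6.0000: term = 539.108451
  t = 6.5000: term = 622.424403
  t = 7.0000: term = 710.719449
  t = 7.5000: term = 803.810786
  t = 8.0000: term = 901.519602
  t = 8.5000: term = 1003.671006
  t = 9.0000: term = 1110.093962
  t = 9.5000: term = 1220.621213
  t = 10.0000: term = 84778.165418
Convexity = (1/P) * sum = 93741.060001 / 1098.752660 = 85.315889


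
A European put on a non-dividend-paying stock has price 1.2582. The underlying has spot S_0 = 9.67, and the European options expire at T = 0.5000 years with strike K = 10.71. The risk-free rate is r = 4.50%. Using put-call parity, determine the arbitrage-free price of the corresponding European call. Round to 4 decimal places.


Put-call parity: C - P = S_0 * exp(-qT) - K * exp(-rT).
S_0 * exp(-qT) = 9.6700 * 1.00000000 = 9.67000000
K * exp(-rT) = 10.7100 * 0.97775124 = 10.47171575
C = P + S*exp(-qT) - K*exp(-rT)
C = 1.2582 + 9.67000000 - 10.47171575 = 0.4565

Answer: Call price = 0.4565


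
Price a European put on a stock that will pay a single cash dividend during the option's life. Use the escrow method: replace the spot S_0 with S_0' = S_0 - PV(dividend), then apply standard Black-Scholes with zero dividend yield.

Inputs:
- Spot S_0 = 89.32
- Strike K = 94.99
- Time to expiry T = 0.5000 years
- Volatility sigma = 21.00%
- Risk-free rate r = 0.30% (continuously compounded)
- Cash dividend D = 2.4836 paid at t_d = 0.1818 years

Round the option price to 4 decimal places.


PV(D) = D * exp(-r * t_d) = 2.4836 * 0.99945475 = 2.48224581
S_0' = S_0 - PV(D) = 89.3200 - 2.48224581 = 86.83775419
d1 = (ln(S_0'/K) + (r + sigma^2/2)*T) / (sigma*sqrt(T)) = -0.51992646
d2 = d1 - sigma*sqrt(T) = -0.66841888
exp(-rT) = 0.99850112
N(-d1) = 0.69844258; N(-d2) = 0.74806688
P = K * exp(-rT) * N(-d2) - S_0' * N(-d1) = 94.9900 * 0.99850112 * 0.74806688 - 86.83775419 * 0.69844258 = 10.3012

Answer: Price = 10.3012


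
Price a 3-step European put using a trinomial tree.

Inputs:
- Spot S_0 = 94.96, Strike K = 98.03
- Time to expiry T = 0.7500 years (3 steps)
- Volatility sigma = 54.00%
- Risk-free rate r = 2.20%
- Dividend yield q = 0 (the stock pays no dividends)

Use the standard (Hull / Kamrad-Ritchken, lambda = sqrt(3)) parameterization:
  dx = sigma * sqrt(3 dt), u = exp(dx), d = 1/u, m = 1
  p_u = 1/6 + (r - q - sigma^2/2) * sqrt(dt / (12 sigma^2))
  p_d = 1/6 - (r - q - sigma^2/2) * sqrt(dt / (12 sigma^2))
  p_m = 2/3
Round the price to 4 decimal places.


Answer: Price = V(0,0) = 17.2755

Derivation:
dt = T/N = 0.250000; dx = sigma*sqrt(3*dt) = 0.467654
u = exp(dx) = 1.596245; d = 1/u = 0.626470
p_u = 0.133576, p_m = 0.666667, p_d = 0.199757
Discount per step: exp(-r*dt) = 0.994515
Stock lattice S(k, j) with j the centered position index:
  k=0: S(0,+0) = 94.9600
  k=1: S(1,-1) = 59.4896; S(1,+0) = 94.9600; S(1,+1) = 151.5794
  k=2: S(2,-2) = 37.2685; S(2,-1) = 59.4896; S(2,+0) = 94.9600; S(2,+1) = 151.5794; S(2,+2) = 241.9578
  k=3: S(3,-3) = 23.3476; S(3,-2) = 37.2685; S(3,-1) = 59.4896; S(3,+0) = 94.9600; S(3,+1) = 151.5794; S(3,+2) = 241.9578; S(3,+3) = 386.2238
Terminal payoffs V(N, j) = max(K - S_T, 0):
  V(3,-3) = 74.682391; V(3,-2) = 60.761506; V(3,-1) = 38.540369; V(3,+0) = 3.070000; V(3,+1) = 0.000000; V(3,+2) = 0.000000; V(3,+3) = 0.000000
Backward induction: V(k, j) = exp(-r*dt) * [p_u * V(k+1, j+1) + p_m * V(k+1, j) + p_d * V(k+1, j-1)]
  V(2,-2) = exp(-r*dt) * [p_u*38.540369 + p_m*60.761506 + p_d*74.682391] = 60.241853
  V(2,-1) = exp(-r*dt) * [p_u*3.070000 + p_m*38.540369 + p_d*60.761506] = 38.031468
  V(2,+0) = exp(-r*dt) * [p_u*0.000000 + p_m*3.070000 + p_d*38.540369] = 9.691938
  V(2,+1) = exp(-r*dt) * [p_u*0.000000 + p_m*0.000000 + p_d*3.070000] = 0.609892
  V(2,+2) = exp(-r*dt) * [p_u*0.000000 + p_m*0.000000 + p_d*0.000000] = 0.000000
  V(1,-1) = exp(-r*dt) * [p_u*9.691938 + p_m*38.031468 + p_d*60.241853] = 38.470506
  V(1,+0) = exp(-r*dt) * [p_u*0.609892 + p_m*9.691938 + p_d*38.031468] = 14.062270
  V(1,+1) = exp(-r*dt) * [p_u*0.000000 + p_m*0.609892 + p_d*9.691938] = 2.329781
  V(0,+0) = exp(-r*dt) * [p_u*2.329781 + p_m*14.062270 + p_d*38.470506] = 17.275540


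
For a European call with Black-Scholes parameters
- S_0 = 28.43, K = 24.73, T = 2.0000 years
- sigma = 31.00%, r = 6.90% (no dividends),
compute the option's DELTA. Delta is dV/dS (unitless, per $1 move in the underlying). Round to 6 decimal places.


d1 = 0.8520131340; d2 = 0.4136069297
phi(d1) = 0.2775090528; exp(-qT) = 1.0000000000; exp(-rT) = 0.8710986917
N(d1) = 0.8028965988
Delta = exp(-qT) * N(d1) = 1.0000000000 * 0.8028965988 = 0.802897

Answer: Delta = 0.802897


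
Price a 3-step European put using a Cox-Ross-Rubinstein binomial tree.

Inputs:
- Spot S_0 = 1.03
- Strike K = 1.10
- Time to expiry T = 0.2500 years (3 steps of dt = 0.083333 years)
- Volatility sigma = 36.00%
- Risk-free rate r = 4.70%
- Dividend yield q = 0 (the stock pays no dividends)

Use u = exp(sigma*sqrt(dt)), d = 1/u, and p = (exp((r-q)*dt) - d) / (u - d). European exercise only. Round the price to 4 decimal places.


Answer: Price = V(0,0) = 0.1091

Derivation:
dt = T/N = 0.083333
u = exp(sigma*sqrt(dt)) = 1.109515; d = 1/u = 0.901295
p = (exp((r-q)*dt) - d) / (u - d) = 0.492890
Discount per step: exp(-r*dt) = 0.996091
Stock lattice S(k, i) with i counting down-moves:
  k=0: S(0,0) = 1.0300
  k=1: S(1,0) = 1.1428; S(1,1) = 0.9283
  k=2: S(2,0) = 1.2680; S(2,1) = 1.0300; S(2,2) = 0.8367
  k=3: S(3,0) = 1.4068; S(3,1) = 1.1428; S(3,2) = 0.9283; S(3,3) = 0.7541
Terminal payoffs V(N, i) = max(K - S_T, 0):
  V(3,0) = 0.000000; V(3,1) = 0.000000; V(3,2) = 0.171667; V(3,3) = 0.345885
Backward induction: V(k, i) = exp(-r*dt) * [p * V(k+1, i) + (1-p) * V(k+1, i+1)].
  V(2,0) = exp(-r*dt) * [p*0.000000 + (1-p)*0.000000] = 0.000000
  V(2,1) = exp(-r*dt) * [p*0.000000 + (1-p)*0.171667] = 0.086714
  V(2,2) = exp(-r*dt) * [p*0.171667 + (1-p)*0.345885] = 0.258998
  V(1,0) = exp(-r*dt) * [p*0.000000 + (1-p)*0.086714] = 0.043801
  V(1,1) = exp(-r*dt) * [p*0.086714 + (1-p)*0.258998] = 0.173400
  V(0,0) = exp(-r*dt) * [p*0.043801 + (1-p)*0.173400] = 0.109094


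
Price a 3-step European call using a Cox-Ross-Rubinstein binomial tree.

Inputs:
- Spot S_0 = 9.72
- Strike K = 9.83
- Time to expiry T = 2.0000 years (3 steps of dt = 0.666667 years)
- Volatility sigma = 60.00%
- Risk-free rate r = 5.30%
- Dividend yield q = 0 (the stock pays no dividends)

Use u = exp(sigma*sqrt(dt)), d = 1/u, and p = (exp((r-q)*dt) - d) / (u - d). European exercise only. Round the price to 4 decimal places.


dt = T/N = 0.666667
u = exp(sigma*sqrt(dt)) = 1.632150; d = 1/u = 0.612689
p = (exp((r-q)*dt) - d) / (u - d) = 0.415196
Discount per step: exp(-r*dt) = 0.965284
Stock lattice S(k, i) with i counting down-moves:
  k=0: S(0,0) = 9.7200
  k=1: S(1,0) = 15.8645; S(1,1) = 5.9553
  k=2: S(2,0) = 25.8932; S(2,1) = 9.7200; S(2,2) = 3.6488
  k=3: S(3,0) = 42.2616; S(3,1) = 15.8645; S(3,2) = 5.9553; S(3,3) = 2.2356
Terminal payoffs V(N, i) = max(S_T - K, 0):
  V(3,0) = 32.431625; V(3,1) = 6.034495; V(3,2) = 0.000000; V(3,3) = 0.000000
Backward induction: V(k, i) = exp(-r*dt) * [p * V(k+1, i) + (1-p) * V(k+1, i+1)].
  V(2,0) = exp(-r*dt) * [p*32.431625 + (1-p)*6.034495] = 16.404491
  V(2,1) = exp(-r*dt) * [p*6.034495 + (1-p)*0.000000] = 2.418516
  V(2,2) = exp(-r*dt) * [p*0.000000 + (1-p)*0.000000] = 0.000000
  V(1,0) = exp(-r*dt) * [p*16.404491 + (1-p)*2.418516] = 7.939880
  V(1,1) = exp(-r*dt) * [p*2.418516 + (1-p)*0.000000] = 0.969298
  V(0,0) = exp(-r*dt) * [p*7.939880 + (1-p)*0.969298] = 3.729331

Answer: Price = V(0,0) = 3.7293


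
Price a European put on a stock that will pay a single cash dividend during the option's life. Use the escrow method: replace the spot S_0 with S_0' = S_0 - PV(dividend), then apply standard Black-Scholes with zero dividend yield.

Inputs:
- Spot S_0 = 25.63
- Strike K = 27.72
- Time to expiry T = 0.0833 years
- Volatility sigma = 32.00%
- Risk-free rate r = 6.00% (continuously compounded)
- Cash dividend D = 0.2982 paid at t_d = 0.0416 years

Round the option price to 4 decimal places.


Answer: Price = 2.4850

Derivation:
PV(D) = D * exp(-r * t_d) = 0.2982 * 0.99750711 = 0.29745662
S_0' = S_0 - PV(D) = 25.6300 - 0.29745662 = 25.33254338
d1 = (ln(S_0'/K) + (r + sigma^2/2)*T) / (sigma*sqrt(T)) = -0.87487522
d2 = d1 - sigma*sqrt(T) = -0.96723278
exp(-rT) = 0.99501447
N(-d1) = 0.80917910; N(-d2) = 0.83328616
P = K * exp(-rT) * N(-d2) - S_0' * N(-d1) = 27.7200 * 0.99501447 * 0.83328616 - 25.33254338 * 0.80917910 = 2.4850


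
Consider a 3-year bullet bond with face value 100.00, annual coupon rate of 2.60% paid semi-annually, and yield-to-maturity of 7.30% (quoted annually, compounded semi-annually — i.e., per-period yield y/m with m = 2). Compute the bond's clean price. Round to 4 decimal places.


Answer: Price = 87.5394

Derivation:
Coupon per period c = face * coupon_rate / m = 1.300000
Periods per year m = 2; per-period yield y/m = 0.036500
Number of cashflows N = 6
Cashflows (t years, CF_t, discount factor 1/(1+y/m)^(m*t), PV):
  t = 0.5000: CF_t = 1.300000, DF = 0.964785, PV = 1.254221
  t = 1.0000: CF_t = 1.300000, DF = 0.930811, PV = 1.210054
  t = 1.5000: CF_t = 1.300000, DF = 0.898033, PV = 1.167442
  t = 2.0000: CF_t = 1.300000, DF = 0.866409, PV = 1.126331
  t = 2.5000: CF_t = 1.300000, DF = 0.835898, PV = 1.086668
  t = 3.0000: CF_t = 101.300000, DF = 0.806462, PV = 81.694648
Price P = sum_t PV_t = 87.539364


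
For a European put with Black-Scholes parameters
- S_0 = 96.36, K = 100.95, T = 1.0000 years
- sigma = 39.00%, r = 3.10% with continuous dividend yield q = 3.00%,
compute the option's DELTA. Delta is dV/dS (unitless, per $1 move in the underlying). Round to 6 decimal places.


d1 = 0.0782457256; d2 = -0.3117542744
phi(d1) = 0.3977229069; exp(-qT) = 0.9704455335; exp(-rT) = 0.9694755731
N(-d1) = 0.4688162949
Delta = -exp(-qT) * N(-d1) = -0.9704455335 * 0.4688162949 = -0.454961

Answer: Delta = -0.454961


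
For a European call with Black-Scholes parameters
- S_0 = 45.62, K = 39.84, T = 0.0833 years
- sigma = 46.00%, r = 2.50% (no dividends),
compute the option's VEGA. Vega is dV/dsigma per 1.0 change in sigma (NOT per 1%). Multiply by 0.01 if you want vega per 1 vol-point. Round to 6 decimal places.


Answer: Vega = 2.860558

Derivation:
d1 = 1.1024857859; d2 = 0.9697217847
phi(d1) = 0.2172566322; exp(-qT) = 1.0000000000; exp(-rT) = 0.9979196669
Vega = S * exp(-qT) * phi(d1) * sqrt(T) = 45.6200 * 1.0000000000 * 0.2172566322 * 0.2886173938 = 2.860558


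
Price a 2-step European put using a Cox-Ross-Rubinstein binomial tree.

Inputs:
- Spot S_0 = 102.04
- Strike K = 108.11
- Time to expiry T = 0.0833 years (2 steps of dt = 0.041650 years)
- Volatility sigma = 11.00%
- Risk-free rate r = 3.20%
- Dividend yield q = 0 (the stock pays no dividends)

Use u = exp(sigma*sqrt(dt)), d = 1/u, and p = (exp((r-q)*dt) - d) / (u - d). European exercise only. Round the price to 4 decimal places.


Answer: Price = V(0,0) = 5.7822

Derivation:
dt = T/N = 0.041650
u = exp(sigma*sqrt(dt)) = 1.022703; d = 1/u = 0.977801
p = (exp((r-q)*dt) - d) / (u - d) = 0.524090
Discount per step: exp(-r*dt) = 0.998668
Stock lattice S(k, i) with i counting down-moves:
  k=0: S(0,0) = 102.0400
  k=1: S(1,0) = 104.3566; S(1,1) = 99.7748
  k=2: S(2,0) = 106.7258; S(2,1) = 102.0400; S(2,2) = 97.5599
Terminal payoffs V(N, i) = max(K - S_T, 0):
  V(2,0) = 1.384169; V(2,1) = 6.070000; V(2,2) = 10.550099
Backward induction: V(k, i) = exp(-r*dt) * [p * V(k+1, i) + (1-p) * V(k+1, i+1)].
  V(1,0) = exp(-r*dt) * [p*1.384169 + (1-p)*6.070000] = 3.609388
  V(1,1) = exp(-r*dt) * [p*6.070000 + (1-p)*10.550099] = 8.191199
  V(0,0) = exp(-r*dt) * [p*3.609388 + (1-p)*8.191199] = 5.782206


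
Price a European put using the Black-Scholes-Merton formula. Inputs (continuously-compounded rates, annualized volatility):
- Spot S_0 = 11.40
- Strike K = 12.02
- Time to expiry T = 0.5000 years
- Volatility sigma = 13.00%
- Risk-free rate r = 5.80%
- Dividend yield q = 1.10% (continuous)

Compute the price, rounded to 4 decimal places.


d1 = (ln(S/K) + (r - q + 0.5*sigma^2) * T) / (sigma * sqrt(T)) = -0.27450509
d2 = d1 - sigma * sqrt(T) = -0.36642898
exp(-rT) = 0.97141646; exp(-qT) = 0.99451510
P = K * exp(-rT) * N(-d2) - S_0 * exp(-qT) * N(-d1)
N(-d1) = 0.60815176; N(-d2) = 0.64297750
P = 12.0200 * 0.97141646 * 0.64297750 - 11.4000 * 0.99451510 * 0.60815176 = 0.6128

Answer: Price = 0.6128


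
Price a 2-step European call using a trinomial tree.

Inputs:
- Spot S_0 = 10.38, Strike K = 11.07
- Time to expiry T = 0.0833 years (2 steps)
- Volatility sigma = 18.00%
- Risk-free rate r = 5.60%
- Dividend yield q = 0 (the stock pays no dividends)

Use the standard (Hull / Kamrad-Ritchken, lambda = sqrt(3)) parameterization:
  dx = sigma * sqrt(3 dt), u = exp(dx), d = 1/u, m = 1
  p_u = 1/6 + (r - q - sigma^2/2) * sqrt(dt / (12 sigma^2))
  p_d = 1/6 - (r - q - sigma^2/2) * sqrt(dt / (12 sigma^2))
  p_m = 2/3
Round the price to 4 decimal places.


Answer: Price = V(0,0) = 0.0231

Derivation:
dt = T/N = 0.041650; dx = sigma*sqrt(3*dt) = 0.063627
u = exp(dx) = 1.065695; d = 1/u = 0.938355
p_u = 0.179693, p_m = 0.666667, p_d = 0.153640
Discount per step: exp(-r*dt) = 0.997670
Stock lattice S(k, j) with j the centered position index:
  k=0: S(0,+0) = 10.3800
  k=1: S(1,-1) = 9.7401; S(1,+0) = 10.3800; S(1,+1) = 11.0619
  k=2: S(2,-2) = 9.1397; S(2,-1) = 9.7401; S(2,+0) = 10.3800; S(2,+1) = 11.0619; S(2,+2) = 11.7886
Terminal payoffs V(N, j) = max(S_T - K, 0):
  V(2,-2) = 0.000000; V(2,-1) = 0.000000; V(2,+0) = 0.000000; V(2,+1) = 0.000000; V(2,+2) = 0.718620
Backward induction: V(k, j) = exp(-r*dt) * [p_u * V(k+1, j+1) + p_m * V(k+1, j) + p_d * V(k+1, j-1)]
  V(1,-1) = exp(-r*dt) * [p_u*0.000000 + p_m*0.000000 + p_d*0.000000] = 0.000000
  V(1,+0) = exp(-r*dt) * [p_u*0.000000 + p_m*0.000000 + p_d*0.000000] = 0.000000
  V(1,+1) = exp(-r*dt) * [p_u*0.718620 + p_m*0.000000 + p_d*0.000000] = 0.128830
  V(0,+0) = exp(-r*dt) * [p_u*0.128830 + p_m*0.000000 + p_d*0.000000] = 0.023096


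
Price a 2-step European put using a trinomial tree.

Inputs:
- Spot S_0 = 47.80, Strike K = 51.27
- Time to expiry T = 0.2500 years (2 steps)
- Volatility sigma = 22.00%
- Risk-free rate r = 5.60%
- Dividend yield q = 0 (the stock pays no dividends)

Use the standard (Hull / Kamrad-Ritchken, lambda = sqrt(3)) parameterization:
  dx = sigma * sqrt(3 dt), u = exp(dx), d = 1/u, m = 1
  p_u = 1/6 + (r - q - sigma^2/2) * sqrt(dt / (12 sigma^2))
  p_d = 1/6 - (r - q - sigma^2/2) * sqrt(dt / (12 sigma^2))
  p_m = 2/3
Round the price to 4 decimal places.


Answer: Price = V(0,0) = 3.9417

Derivation:
dt = T/N = 0.125000; dx = sigma*sqrt(3*dt) = 0.134722
u = exp(dx) = 1.144219; d = 1/u = 0.873959
p_u = 0.181419, p_m = 0.666667, p_d = 0.151914
Discount per step: exp(-r*dt) = 0.993024
Stock lattice S(k, j) with j the centered position index:
  k=0: S(0,+0) = 47.8000
  k=1: S(1,-1) = 41.7752; S(1,+0) = 47.8000; S(1,+1) = 54.6936
  k=2: S(2,-2) = 36.5098; S(2,-1) = 41.7752; S(2,+0) = 47.8000; S(2,+1) = 54.6936; S(2,+2) = 62.5815
Terminal payoffs V(N, j) = max(K - S_T, 0):
  V(2,-2) = 14.760162; V(2,-1) = 9.494765; V(2,+0) = 3.470000; V(2,+1) = 0.000000; V(2,+2) = 0.000000
Backward induction: V(k, j) = exp(-r*dt) * [p_u * V(k+1, j+1) + p_m * V(k+1, j) + p_d * V(k+1, j-1)]
  V(1,-1) = exp(-r*dt) * [p_u*3.470000 + p_m*9.494765 + p_d*14.760162] = 9.137458
  V(1,+0) = exp(-r*dt) * [p_u*0.000000 + p_m*3.470000 + p_d*9.494765] = 3.729523
  V(1,+1) = exp(-r*dt) * [p_u*0.000000 + p_m*0.000000 + p_d*3.470000] = 0.523465
  V(0,+0) = exp(-r*dt) * [p_u*0.523465 + p_m*3.729523 + p_d*9.137458] = 3.941735


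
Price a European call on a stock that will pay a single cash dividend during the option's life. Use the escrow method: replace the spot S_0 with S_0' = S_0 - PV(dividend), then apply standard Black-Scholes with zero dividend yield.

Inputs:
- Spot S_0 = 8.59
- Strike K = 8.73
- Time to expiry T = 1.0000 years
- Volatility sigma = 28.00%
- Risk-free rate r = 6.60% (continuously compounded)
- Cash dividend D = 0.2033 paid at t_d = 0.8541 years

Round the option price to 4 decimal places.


Answer: Price = 1.0395

Derivation:
PV(D) = D * exp(-r * t_d) = 0.2033 * 0.94518878 = 0.19215688
S_0' = S_0 - PV(D) = 8.5900 - 0.19215688 = 8.39784312
d1 = (ln(S_0'/K) + (r + sigma^2/2)*T) / (sigma*sqrt(T)) = 0.23717690
d2 = d1 - sigma*sqrt(T) = -0.04282310
exp(-rT) = 0.93613086
N(d1) = 0.59374022; N(d2) = 0.48292127
C = S_0' * N(d1) - K * exp(-rT) * N(d2) = 8.39784312 * 0.59374022 - 8.7300 * 0.93613086 * 0.48292127 = 1.0395


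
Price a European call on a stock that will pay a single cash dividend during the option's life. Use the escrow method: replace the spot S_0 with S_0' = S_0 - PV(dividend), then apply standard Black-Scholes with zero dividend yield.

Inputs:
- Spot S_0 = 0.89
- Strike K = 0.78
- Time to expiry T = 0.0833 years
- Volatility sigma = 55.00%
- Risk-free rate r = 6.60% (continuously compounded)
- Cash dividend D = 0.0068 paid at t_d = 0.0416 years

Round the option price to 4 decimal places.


Answer: Price = 0.1228

Derivation:
PV(D) = D * exp(-r * t_d) = 0.0068 * 0.99725817 = 0.00678136
S_0' = S_0 - PV(D) = 0.8900 - 0.00678136 = 0.88321864
d1 = (ln(S_0'/K) + (r + sigma^2/2)*T) / (sigma*sqrt(T)) = 0.89691432
d2 = d1 - sigma*sqrt(T) = 0.73817476
exp(-rT) = 0.99451729
N(d1) = 0.81511768; N(d2) = 0.76979587
C = S_0' * N(d1) - K * exp(-rT) * N(d2) = 0.88321864 * 0.81511768 - 0.7800 * 0.99451729 * 0.76979587 = 0.1228


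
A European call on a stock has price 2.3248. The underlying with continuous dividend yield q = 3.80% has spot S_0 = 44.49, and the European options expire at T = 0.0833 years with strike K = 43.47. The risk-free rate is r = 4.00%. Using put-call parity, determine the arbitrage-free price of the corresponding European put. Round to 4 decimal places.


Answer: Put price = 1.3008

Derivation:
Put-call parity: C - P = S_0 * exp(-qT) - K * exp(-rT).
S_0 * exp(-qT) = 44.4900 * 0.99683960 = 44.34939401
K * exp(-rT) = 43.4700 * 0.99667354 = 43.32539900
P = C - S*exp(-qT) + K*exp(-rT)
P = 2.3248 - 44.34939401 + 43.32539900 = 1.3008


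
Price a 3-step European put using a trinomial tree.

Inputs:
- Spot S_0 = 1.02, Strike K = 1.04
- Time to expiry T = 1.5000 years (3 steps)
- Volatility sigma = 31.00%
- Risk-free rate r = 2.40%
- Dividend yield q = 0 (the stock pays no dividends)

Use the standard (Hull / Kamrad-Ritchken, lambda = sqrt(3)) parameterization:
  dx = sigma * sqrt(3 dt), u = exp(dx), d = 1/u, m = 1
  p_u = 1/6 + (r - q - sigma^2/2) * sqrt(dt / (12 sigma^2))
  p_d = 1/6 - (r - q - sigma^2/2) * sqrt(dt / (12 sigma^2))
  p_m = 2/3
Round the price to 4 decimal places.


dt = T/N = 0.500000; dx = sigma*sqrt(3*dt) = 0.379671
u = exp(dx) = 1.461803; d = 1/u = 0.684086
p_u = 0.150831, p_m = 0.666667, p_d = 0.182503
Discount per step: exp(-r*dt) = 0.988072
Stock lattice S(k, j) with j the centered position index:
  k=0: S(0,+0) = 1.0200
  k=1: S(1,-1) = 0.6978; S(1,+0) = 1.0200; S(1,+1) = 1.4910
  k=2: S(2,-2) = 0.4773; S(2,-1) = 0.6978; S(2,+0) = 1.0200; S(2,+1) = 1.4910; S(2,+2) = 2.1796
  k=3: S(3,-3) = 0.3265; S(3,-2) = 0.4773; S(3,-1) = 0.6978; S(3,+0) = 1.0200; S(3,+1) = 1.4910; S(3,+2) = 2.1796; S(3,+3) = 3.1862
Terminal payoffs V(N, j) = max(K - S_T, 0):
  V(3,-3) = 0.713462; V(3,-2) = 0.562666; V(3,-1) = 0.342232; V(3,+0) = 0.020000; V(3,+1) = 0.000000; V(3,+2) = 0.000000; V(3,+3) = 0.000000
Backward induction: V(k, j) = exp(-r*dt) * [p_u * V(k+1, j+1) + p_m * V(k+1, j) + p_d * V(k+1, j-1)]
  V(2,-2) = exp(-r*dt) * [p_u*0.342232 + p_m*0.562666 + p_d*0.713462] = 0.550295
  V(2,-1) = exp(-r*dt) * [p_u*0.020000 + p_m*0.342232 + p_d*0.562666] = 0.329877
  V(2,+0) = exp(-r*dt) * [p_u*0.000000 + p_m*0.020000 + p_d*0.342232] = 0.074888
  V(2,+1) = exp(-r*dt) * [p_u*0.000000 + p_m*0.000000 + p_d*0.020000] = 0.003607
  V(2,+2) = exp(-r*dt) * [p_u*0.000000 + p_m*0.000000 + p_d*0.000000] = 0.000000
  V(1,-1) = exp(-r*dt) * [p_u*0.074888 + p_m*0.329877 + p_d*0.550295] = 0.327688
  V(1,+0) = exp(-r*dt) * [p_u*0.003607 + p_m*0.074888 + p_d*0.329877] = 0.109352
  V(1,+1) = exp(-r*dt) * [p_u*0.000000 + p_m*0.003607 + p_d*0.074888] = 0.015880
  V(0,+0) = exp(-r*dt) * [p_u*0.015880 + p_m*0.109352 + p_d*0.327688] = 0.133489

Answer: Price = V(0,0) = 0.1335


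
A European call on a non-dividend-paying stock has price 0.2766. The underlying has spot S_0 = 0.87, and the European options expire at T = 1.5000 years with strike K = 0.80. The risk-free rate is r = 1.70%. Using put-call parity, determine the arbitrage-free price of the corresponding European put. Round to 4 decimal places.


Answer: Put price = 0.1865

Derivation:
Put-call parity: C - P = S_0 * exp(-qT) - K * exp(-rT).
S_0 * exp(-qT) = 0.8700 * 1.00000000 = 0.87000000
K * exp(-rT) = 0.8000 * 0.97482238 = 0.77985790
P = C - S*exp(-qT) + K*exp(-rT)
P = 0.2766 - 0.87000000 + 0.77985790 = 0.1865


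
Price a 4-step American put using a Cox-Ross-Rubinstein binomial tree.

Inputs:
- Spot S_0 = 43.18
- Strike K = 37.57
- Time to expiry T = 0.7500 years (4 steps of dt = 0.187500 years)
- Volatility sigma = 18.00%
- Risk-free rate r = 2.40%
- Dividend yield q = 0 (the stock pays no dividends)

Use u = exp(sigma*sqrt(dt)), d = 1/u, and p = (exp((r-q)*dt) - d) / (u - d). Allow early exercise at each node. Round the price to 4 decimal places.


dt = T/N = 0.187500
u = exp(sigma*sqrt(dt)) = 1.081060; d = 1/u = 0.925018
p = (exp((r-q)*dt) - d) / (u - d) = 0.509428
Discount per step: exp(-r*dt) = 0.995510
Stock lattice S(k, i) with i counting down-moves:
  k=0: S(0,0) = 43.1800
  k=1: S(1,0) = 46.6802; S(1,1) = 39.9423
  k=2: S(2,0) = 50.4641; S(2,1) = 43.1800; S(2,2) = 36.9473
  k=3: S(3,0) = 54.5547; S(3,1) = 46.6802; S(3,2) = 39.9423; S(3,3) = 34.1769
  k=4: S(4,0) = 58.9769; S(4,1) = 50.4641; S(4,2) = 43.1800; S(4,3) = 36.9473; S(4,4) = 31.6143
Terminal payoffs V(N, i) = max(K - S_T, 0):
  V(4,0) = 0.000000; V(4,1) = 0.000000; V(4,2) = 0.000000; V(4,3) = 0.622690; V(4,4) = 5.955740
Backward induction: V(k, i) = exp(-r*dt) * [p * V(k+1, i) + (1-p) * V(k+1, i+1)]; then take max(V_cont, immediate exercise) for American.
  V(3,0) = exp(-r*dt) * [p*0.000000 + (1-p)*0.000000] = 0.000000; exercise = 0.000000; V(3,0) = max -> 0.000000
  V(3,1) = exp(-r*dt) * [p*0.000000 + (1-p)*0.000000] = 0.000000; exercise = 0.000000; V(3,1) = max -> 0.000000
  V(3,2) = exp(-r*dt) * [p*0.000000 + (1-p)*0.622690] = 0.304103; exercise = 0.000000; V(3,2) = max -> 0.304103
  V(3,3) = exp(-r*dt) * [p*0.622690 + (1-p)*5.955740] = 3.224395; exercise = 3.393080; V(3,3) = max -> 3.393080
  V(2,0) = exp(-r*dt) * [p*0.000000 + (1-p)*0.000000] = 0.000000; exercise = 0.000000; V(2,0) = max -> 0.000000
  V(2,1) = exp(-r*dt) * [p*0.000000 + (1-p)*0.304103] = 0.148515; exercise = 0.000000; V(2,1) = max -> 0.148515
  V(2,2) = exp(-r*dt) * [p*0.304103 + (1-p)*3.393080] = 1.811301; exercise = 0.622690; V(2,2) = max -> 1.811301
  V(1,0) = exp(-r*dt) * [p*0.000000 + (1-p)*0.148515] = 0.072530; exercise = 0.000000; V(1,0) = max -> 0.072530
  V(1,1) = exp(-r*dt) * [p*0.148515 + (1-p)*1.811301] = 0.959902; exercise = 0.000000; V(1,1) = max -> 0.959902
  V(0,0) = exp(-r*dt) * [p*0.072530 + (1-p)*0.959902] = 0.505570; exercise = 0.000000; V(0,0) = max -> 0.505570

Answer: Price = V(0,0) = 0.5056


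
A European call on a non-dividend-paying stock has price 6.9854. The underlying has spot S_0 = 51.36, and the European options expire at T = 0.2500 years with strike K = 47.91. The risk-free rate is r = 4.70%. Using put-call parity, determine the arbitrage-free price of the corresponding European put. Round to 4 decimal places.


Put-call parity: C - P = S_0 * exp(-qT) - K * exp(-rT).
S_0 * exp(-qT) = 51.3600 * 1.00000000 = 51.36000000
K * exp(-rT) = 47.9100 * 0.98831876 = 47.35035187
P = C - S*exp(-qT) + K*exp(-rT)
P = 6.9854 - 51.36000000 + 47.35035187 = 2.9758

Answer: Put price = 2.9758


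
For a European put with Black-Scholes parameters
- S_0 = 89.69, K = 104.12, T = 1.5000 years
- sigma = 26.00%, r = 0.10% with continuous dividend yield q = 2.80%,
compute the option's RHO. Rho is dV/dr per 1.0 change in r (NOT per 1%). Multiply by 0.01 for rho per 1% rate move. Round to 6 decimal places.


Answer: Rho = -120.833870

Derivation:
d1 = -0.4364639000; d2 = -0.7548975666
phi(d1) = 0.3626964932; exp(-qT) = 0.9588697806; exp(-rT) = 0.9985011244
N(-d2) = 0.7748447770
Rho = -K*T*exp(-rT)*N(-d2) = -104.1200 * 1.5000 * 0.9985011244 * 0.7748447770 = -120.833870


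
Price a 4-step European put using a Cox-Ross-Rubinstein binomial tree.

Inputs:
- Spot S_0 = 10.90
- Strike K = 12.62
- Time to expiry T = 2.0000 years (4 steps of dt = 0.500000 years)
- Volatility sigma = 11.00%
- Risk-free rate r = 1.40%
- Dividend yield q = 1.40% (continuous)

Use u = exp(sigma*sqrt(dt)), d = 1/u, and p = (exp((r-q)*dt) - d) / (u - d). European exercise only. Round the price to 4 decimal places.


Answer: Price = V(0,0) = 1.8153

Derivation:
dt = T/N = 0.500000
u = exp(sigma*sqrt(dt)) = 1.080887; d = 1/u = 0.925166
p = (exp((r-q)*dt) - d) / (u - d) = 0.480564
Discount per step: exp(-r*dt) = 0.993024
Stock lattice S(k, i) with i counting down-moves:
  k=0: S(0,0) = 10.9000
  k=1: S(1,0) = 11.7817; S(1,1) = 10.0843
  k=2: S(2,0) = 12.7346; S(2,1) = 10.9000; S(2,2) = 9.3297
  k=3: S(3,0) = 13.7647; S(3,1) = 11.7817; S(3,2) = 10.0843; S(3,3) = 8.6315
  k=4: S(4,0) = 14.8781; S(4,1) = 12.7346; S(4,2) = 10.9000; S(4,3) = 9.3297; S(4,4) = 7.9856
Terminal payoffs V(N, i) = max(K - S_T, 0):
  V(4,0) = 0.000000; V(4,1) = 0.000000; V(4,2) = 1.720000; V(4,3) = 3.290333; V(4,4) = 4.634433
Backward induction: V(k, i) = exp(-r*dt) * [p * V(k+1, i) + (1-p) * V(k+1, i+1)].
  V(3,0) = exp(-r*dt) * [p*0.000000 + (1-p)*0.000000] = 0.000000
  V(3,1) = exp(-r*dt) * [p*0.000000 + (1-p)*1.720000] = 0.887197
  V(3,2) = exp(-r*dt) * [p*1.720000 + (1-p)*3.290333] = 2.517999
  V(3,3) = exp(-r*dt) * [p*3.290333 + (1-p)*4.634433] = 3.960684
  V(2,0) = exp(-r*dt) * [p*0.000000 + (1-p)*0.887197] = 0.457627
  V(2,1) = exp(-r*dt) * [p*0.887197 + (1-p)*2.517999] = 1.722196
  V(2,2) = exp(-r*dt) * [p*2.517999 + (1-p)*3.960684] = 3.244590
  V(1,0) = exp(-r*dt) * [p*0.457627 + (1-p)*1.722196] = 1.106715
  V(1,1) = exp(-r*dt) * [p*1.722196 + (1-p)*3.244590] = 2.495452
  V(0,0) = exp(-r*dt) * [p*1.106715 + (1-p)*2.495452] = 1.815323
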